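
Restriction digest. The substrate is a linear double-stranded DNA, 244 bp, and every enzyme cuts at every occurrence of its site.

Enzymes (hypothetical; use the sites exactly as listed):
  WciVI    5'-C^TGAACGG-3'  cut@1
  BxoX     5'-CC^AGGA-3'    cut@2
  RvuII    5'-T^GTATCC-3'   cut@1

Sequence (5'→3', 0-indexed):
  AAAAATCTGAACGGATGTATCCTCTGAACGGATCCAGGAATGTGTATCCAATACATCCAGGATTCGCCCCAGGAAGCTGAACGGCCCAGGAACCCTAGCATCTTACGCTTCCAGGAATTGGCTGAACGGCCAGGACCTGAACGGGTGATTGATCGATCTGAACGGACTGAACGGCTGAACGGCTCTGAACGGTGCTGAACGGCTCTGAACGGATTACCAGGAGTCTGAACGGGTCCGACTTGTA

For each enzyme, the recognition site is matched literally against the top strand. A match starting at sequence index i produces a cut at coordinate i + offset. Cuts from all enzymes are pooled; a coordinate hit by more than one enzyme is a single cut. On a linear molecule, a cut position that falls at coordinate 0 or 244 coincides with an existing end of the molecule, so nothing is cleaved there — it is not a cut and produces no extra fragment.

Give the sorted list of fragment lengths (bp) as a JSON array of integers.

[6,7,7,7,8,8,8,9,9,9,10,10,10,10,10,11,12,13,15,19,21,25]

Site scan:
  WciVI CTGAACGG/1: at [6, 23, 76, 121, 136, 157, 166, 174, 184, 194, 204, 224] ⇒ [7, 24, 77, 122, 137, 158, 167, 175, 185, 195, 205, 225]
  BxoX CCAGGA/2: at [33, 56, 68, 85, 110, 129, 216] ⇒ [35, 58, 70, 87, 112, 131, 218]
  RvuII TGTATCC/1: at [15, 42] ⇒ [16, 43]

Pooled cuts: [7, 16, 24, 35, 43, 58, 70, 77, 87, 112, 122, 131, 137, 158, 167, 175, 185, 195, 205, 218, 225]

Fragment lengths:
  [0,7): 7 bp
  [7,16): 9 bp
  [16,24): 8 bp
  [24,35): 11 bp
  [35,43): 8 bp
  [43,58): 15 bp
  [58,70): 12 bp
  [70,77): 7 bp
  [77,87): 10 bp
  [87,112): 25 bp
  [112,122): 10 bp
  [122,131): 9 bp
  [131,137): 6 bp
  [137,158): 21 bp
  [158,167): 9 bp
  [167,175): 8 bp
  [175,185): 10 bp
  [185,195): 10 bp
  [195,205): 10 bp
  [205,218): 13 bp
  [218,225): 7 bp
  [225,244): 19 bp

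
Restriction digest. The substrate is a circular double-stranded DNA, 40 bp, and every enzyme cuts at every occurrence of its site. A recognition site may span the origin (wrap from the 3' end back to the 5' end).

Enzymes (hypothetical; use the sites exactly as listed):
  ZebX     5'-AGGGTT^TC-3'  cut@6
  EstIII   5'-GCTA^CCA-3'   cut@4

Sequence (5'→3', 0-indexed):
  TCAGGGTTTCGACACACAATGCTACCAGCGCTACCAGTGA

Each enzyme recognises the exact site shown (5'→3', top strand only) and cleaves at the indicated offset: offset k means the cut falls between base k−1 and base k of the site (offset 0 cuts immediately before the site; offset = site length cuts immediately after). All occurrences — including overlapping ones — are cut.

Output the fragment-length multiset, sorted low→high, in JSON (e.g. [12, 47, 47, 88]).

Per-enzyme occurrences:
  ZebX AGGGTTTC/6: at [2] ⇒ [8]
  EstIII GCTACCA/4: at [20, 29] ⇒ [24, 33]

All cut coordinates (distinct, sorted): [8, 24, 33]

Fragments:
  8→24: 16 bp
  24→33: 9 bp
  33→8 (wrap): 40-33+8 = 15 bp

[9,15,16]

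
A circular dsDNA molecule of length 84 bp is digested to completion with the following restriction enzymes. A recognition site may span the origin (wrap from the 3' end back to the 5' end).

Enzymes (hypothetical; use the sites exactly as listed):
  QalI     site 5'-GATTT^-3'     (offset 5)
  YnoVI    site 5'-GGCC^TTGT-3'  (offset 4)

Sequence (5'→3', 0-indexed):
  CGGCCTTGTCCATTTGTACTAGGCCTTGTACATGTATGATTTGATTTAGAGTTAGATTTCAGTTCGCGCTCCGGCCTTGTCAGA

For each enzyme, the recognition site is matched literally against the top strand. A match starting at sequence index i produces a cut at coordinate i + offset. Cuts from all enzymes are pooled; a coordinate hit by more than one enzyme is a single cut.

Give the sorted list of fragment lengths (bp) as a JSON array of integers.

[5,12,13,17,17,20]

Site scan:
  QalI (GATTT, off=5): starts [37, 42, 54] → cuts [42, 47, 59]
  YnoVI (GGCCTTGT, off=4): starts [1, 21, 72] → cuts [5, 25, 76]

All cut coordinates (distinct, sorted): [5, 25, 42, 47, 59, 76]

Fragment lengths:
  5→25: 20 bp
  25→42: 17 bp
  42→47: 5 bp
  47→59: 12 bp
  59→76: 17 bp
  76→5 (wrap): 84-76+5 = 13 bp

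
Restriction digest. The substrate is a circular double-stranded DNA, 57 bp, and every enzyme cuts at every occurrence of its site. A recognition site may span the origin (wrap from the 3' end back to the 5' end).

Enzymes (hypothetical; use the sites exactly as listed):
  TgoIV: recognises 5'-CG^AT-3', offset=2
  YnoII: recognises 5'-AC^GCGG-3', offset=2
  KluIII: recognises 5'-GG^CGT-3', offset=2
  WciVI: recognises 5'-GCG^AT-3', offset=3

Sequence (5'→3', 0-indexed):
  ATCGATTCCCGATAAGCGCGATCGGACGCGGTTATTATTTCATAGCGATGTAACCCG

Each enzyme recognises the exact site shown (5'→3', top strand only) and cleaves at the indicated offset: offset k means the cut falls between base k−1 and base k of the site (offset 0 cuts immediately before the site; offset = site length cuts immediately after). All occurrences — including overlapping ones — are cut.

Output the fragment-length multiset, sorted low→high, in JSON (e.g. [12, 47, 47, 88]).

Scan for sites:
  TgoIV CGAT/2: at [2, 9, 18, 45, 55] ⇒ [0, 4, 11, 20, 47]
  YnoII ACGCGG/2: at [25] ⇒ [27]
  KluIII (GGCGT, off=2): no sites
  WciVI GCGAT/3: at [17, 44] ⇒ [20, 47]

All cut coordinates (distinct, sorted): [0, 4, 11, 20, 27, 47]

Fragment lengths:
  0→4: 4 bp
  4→11: 7 bp
  11→20: 9 bp
  20→27: 7 bp
  27→47: 20 bp
  47→0 (wrap): 57-47+0 = 10 bp

[4,7,7,9,10,20]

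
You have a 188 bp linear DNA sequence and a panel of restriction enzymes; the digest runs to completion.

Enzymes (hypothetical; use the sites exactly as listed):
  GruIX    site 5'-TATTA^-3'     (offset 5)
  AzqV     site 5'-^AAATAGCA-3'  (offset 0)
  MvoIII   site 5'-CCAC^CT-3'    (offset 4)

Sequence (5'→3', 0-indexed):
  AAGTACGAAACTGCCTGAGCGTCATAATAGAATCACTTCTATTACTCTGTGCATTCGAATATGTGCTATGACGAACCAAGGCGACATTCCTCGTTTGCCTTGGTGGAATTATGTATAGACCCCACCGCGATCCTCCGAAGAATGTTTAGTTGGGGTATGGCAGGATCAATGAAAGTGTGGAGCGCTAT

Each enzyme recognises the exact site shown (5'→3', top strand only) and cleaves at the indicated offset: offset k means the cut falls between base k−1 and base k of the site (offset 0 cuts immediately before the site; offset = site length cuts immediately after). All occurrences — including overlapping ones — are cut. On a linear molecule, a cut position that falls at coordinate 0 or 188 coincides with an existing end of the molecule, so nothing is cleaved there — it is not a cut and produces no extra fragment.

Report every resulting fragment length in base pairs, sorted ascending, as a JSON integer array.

Per-enzyme occurrences:
  GruIX TATTA/5: at [39] ⇒ [44]
  AzqV (AAATAGCA, off=0): no sites
  MvoIII (CCACCT, off=4): no sites

All cut coordinates (distinct, sorted): [44]

Fragments:
  [0,44): 44 bp
  [44,188): 144 bp

[44,144]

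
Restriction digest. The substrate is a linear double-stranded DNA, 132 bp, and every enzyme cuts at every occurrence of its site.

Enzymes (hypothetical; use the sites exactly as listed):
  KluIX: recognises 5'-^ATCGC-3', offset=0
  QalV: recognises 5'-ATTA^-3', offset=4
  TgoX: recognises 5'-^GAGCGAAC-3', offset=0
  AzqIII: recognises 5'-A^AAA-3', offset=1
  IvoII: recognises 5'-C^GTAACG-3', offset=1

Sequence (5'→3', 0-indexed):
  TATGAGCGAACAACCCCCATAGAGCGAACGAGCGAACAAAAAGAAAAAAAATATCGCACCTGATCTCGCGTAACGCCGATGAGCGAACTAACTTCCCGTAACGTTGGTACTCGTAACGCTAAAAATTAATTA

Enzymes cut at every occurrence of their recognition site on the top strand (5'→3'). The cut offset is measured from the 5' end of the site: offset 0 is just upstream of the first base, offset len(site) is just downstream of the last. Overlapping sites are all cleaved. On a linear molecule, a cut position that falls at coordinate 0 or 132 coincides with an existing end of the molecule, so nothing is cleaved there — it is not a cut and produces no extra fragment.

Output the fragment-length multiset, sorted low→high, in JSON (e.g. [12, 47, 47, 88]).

[1,1,1,1,1,1,3,4,4,5,6,8,9,9,11,15,17,17,18]

Site scan:
  KluIX ATCGC/0: at [52] ⇒ [52]
  QalV ATTA/4: at [124, 128] ⇒ [128] (position 132 is a terminus of the linear molecule — no cut)
  TgoX GAGCGAAC/0: at [3, 21, 29, 80] ⇒ [3, 21, 29, 80]
  AzqIII AAAA/1: at [37, 38, 43, 44, 45, 46, 47, 120, 121] ⇒ [38, 39, 44, 45, 46, 47, 48, 121, 122]
  IvoII CGTAACG/1: at [68, 96, 111] ⇒ [69, 97, 112]

Pooled cuts: [3, 21, 29, 38, 39, 44, 45, 46, 47, 48, 52, 69, 80, 97, 112, 121, 122, 128]

Fragments:
  [0,3): 3 bp
  [3,21): 18 bp
  [21,29): 8 bp
  [29,38): 9 bp
  [38,39): 1 bp
  [39,44): 5 bp
  [44,45): 1 bp
  [45,46): 1 bp
  [46,47): 1 bp
  [47,48): 1 bp
  [48,52): 4 bp
  [52,69): 17 bp
  [69,80): 11 bp
  [80,97): 17 bp
  [97,112): 15 bp
  [112,121): 9 bp
  [121,122): 1 bp
  [122,128): 6 bp
  [128,132): 4 bp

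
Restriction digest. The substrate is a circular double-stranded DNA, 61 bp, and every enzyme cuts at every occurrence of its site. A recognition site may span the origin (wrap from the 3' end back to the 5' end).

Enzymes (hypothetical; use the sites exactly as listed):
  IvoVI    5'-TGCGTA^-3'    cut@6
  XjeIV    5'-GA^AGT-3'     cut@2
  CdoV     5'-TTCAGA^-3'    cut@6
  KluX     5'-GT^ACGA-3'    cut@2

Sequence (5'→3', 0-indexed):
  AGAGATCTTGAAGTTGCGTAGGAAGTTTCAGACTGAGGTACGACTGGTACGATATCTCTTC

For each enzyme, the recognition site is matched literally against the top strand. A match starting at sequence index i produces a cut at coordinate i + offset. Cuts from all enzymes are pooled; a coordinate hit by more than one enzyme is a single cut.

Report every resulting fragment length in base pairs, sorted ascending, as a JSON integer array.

[3,7,8,9,9,9,16]

Site scan:
  IvoVI TGCGTA/6: at [14] ⇒ [20]
  XjeIV GAAGT/2: at [9, 21] ⇒ [11, 23]
  CdoV TTCAGA/6: at [26, 58] ⇒ [3, 32]
  KluX GTACGA/2: at [37, 46] ⇒ [39, 48]

All cut coordinates (distinct, sorted): [3, 11, 20, 23, 32, 39, 48]

Fragments:
  3→11: 8 bp
  11→20: 9 bp
  20→23: 3 bp
  23→32: 9 bp
  32→39: 7 bp
  39→48: 9 bp
  48→3 (wrap): 61-48+3 = 16 bp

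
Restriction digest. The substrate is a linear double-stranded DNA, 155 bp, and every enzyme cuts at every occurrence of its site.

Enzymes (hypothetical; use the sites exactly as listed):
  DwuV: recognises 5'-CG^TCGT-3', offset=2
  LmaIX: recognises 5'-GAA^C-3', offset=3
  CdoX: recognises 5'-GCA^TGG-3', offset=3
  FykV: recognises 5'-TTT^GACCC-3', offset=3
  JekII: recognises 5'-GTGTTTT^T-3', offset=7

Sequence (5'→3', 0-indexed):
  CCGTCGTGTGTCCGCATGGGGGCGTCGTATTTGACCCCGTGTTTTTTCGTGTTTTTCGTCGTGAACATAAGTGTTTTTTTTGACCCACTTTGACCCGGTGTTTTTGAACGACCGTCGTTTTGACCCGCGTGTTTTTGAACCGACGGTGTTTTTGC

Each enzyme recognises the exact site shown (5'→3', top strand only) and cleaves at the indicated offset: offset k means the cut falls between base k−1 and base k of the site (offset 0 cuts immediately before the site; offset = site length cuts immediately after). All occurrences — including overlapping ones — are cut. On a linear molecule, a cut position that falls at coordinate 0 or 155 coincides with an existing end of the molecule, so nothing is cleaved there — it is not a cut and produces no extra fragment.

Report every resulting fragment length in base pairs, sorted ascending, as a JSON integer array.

Per-enzyme occurrences:
  DwuV (CGTCGT, off=2): starts [1, 22, 56, 112] → cuts [3, 24, 58, 114]
  LmaIX (GAAC, off=3): starts [62, 105, 136] → cuts [65, 108, 139]
  CdoX (GCATGG, off=3): starts [13] → cuts [16]
  FykV (TTTGACCC, off=3): starts [29, 78, 88, 118] → cuts [32, 81, 91, 121]
  JekII (GTGTTTTT, off=7): starts [38, 48, 70, 97, 128, 145] → cuts [45, 55, 77, 104, 135, 152]

All cut coordinates (distinct, sorted): [3, 16, 24, 32, 45, 55, 58, 65, 77, 81, 91, 104, 108, 114, 121, 135, 139, 152]

Fragment lengths:
  [0,3): 3 bp
  [3,16): 13 bp
  [16,24): 8 bp
  [24,32): 8 bp
  [32,45): 13 bp
  [45,55): 10 bp
  [55,58): 3 bp
  [58,65): 7 bp
  [65,77): 12 bp
  [77,81): 4 bp
  [81,91): 10 bp
  [91,104): 13 bp
  [104,108): 4 bp
  [108,114): 6 bp
  [114,121): 7 bp
  [121,135): 14 bp
  [135,139): 4 bp
  [139,152): 13 bp
  [152,155): 3 bp

[3,3,3,4,4,4,6,7,7,8,8,10,10,12,13,13,13,13,14]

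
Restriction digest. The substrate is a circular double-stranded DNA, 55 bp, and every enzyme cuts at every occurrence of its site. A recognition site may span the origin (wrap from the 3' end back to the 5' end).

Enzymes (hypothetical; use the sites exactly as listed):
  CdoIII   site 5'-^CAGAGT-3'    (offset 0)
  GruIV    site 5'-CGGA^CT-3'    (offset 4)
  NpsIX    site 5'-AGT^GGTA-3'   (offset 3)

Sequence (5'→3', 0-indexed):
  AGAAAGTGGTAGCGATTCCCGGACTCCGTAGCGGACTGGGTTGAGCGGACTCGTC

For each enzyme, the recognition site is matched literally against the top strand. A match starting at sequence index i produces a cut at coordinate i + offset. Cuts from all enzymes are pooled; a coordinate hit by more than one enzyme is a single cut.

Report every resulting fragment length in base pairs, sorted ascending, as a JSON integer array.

[12,13,14,16]

Scan for sites:
  CdoIII (CAGAGT, off=0): no sites
  GruIV (CGGACT, off=4): starts [19, 31, 45] → cuts [23, 35, 49]
  NpsIX (AGTGGTA, off=3): starts [4] → cuts [7]

Pooled cuts: [7, 23, 35, 49]

Fragments:
  7→23: 16 bp
  23→35: 12 bp
  35→49: 14 bp
  49→7 (wrap): 55-49+7 = 13 bp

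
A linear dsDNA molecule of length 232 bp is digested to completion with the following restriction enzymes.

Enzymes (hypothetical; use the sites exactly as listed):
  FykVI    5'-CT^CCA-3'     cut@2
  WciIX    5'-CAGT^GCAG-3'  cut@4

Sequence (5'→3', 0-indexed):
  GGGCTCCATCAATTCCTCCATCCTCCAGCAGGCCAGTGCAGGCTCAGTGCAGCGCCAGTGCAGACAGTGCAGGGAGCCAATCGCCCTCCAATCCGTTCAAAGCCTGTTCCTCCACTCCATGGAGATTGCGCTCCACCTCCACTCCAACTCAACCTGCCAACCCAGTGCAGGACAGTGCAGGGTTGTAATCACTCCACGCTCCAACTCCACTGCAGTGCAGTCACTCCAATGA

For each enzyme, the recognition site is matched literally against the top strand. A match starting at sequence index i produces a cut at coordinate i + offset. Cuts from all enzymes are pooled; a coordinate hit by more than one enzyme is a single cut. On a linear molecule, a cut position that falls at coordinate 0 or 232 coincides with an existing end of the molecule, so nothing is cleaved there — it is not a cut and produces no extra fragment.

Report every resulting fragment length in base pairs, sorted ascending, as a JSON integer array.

[5,5,5,6,6,7,7,7,9,9,10,10,11,11,12,13,16,17,19,23,24]

Per-enzyme occurrences:
  FykVI (CTCCA, off=2): starts [3, 15, 22, 85, 109, 114, 130, 136, 141, 191, 198, 204, 223] → cuts [5, 17, 24, 87, 111, 116, 132, 138, 143, 193, 200, 206, 225]
  WciIX (CAGTGCAG, off=4): starts [33, 44, 55, 64, 162, 172, 212] → cuts [37, 48, 59, 68, 166, 176, 216]

Pooled cuts: [5, 17, 24, 37, 48, 59, 68, 87, 111, 116, 132, 138, 143, 166, 176, 193, 200, 206, 216, 225]

Fragments:
  [0,5): 5 bp
  [5,17): 12 bp
  [17,24): 7 bp
  [24,37): 13 bp
  [37,48): 11 bp
  [48,59): 11 bp
  [59,68): 9 bp
  [68,87): 19 bp
  [87,111): 24 bp
  [111,116): 5 bp
  [116,132): 16 bp
  [132,138): 6 bp
  [138,143): 5 bp
  [143,166): 23 bp
  [166,176): 10 bp
  [176,193): 17 bp
  [193,200): 7 bp
  [200,206): 6 bp
  [206,216): 10 bp
  [216,225): 9 bp
  [225,232): 7 bp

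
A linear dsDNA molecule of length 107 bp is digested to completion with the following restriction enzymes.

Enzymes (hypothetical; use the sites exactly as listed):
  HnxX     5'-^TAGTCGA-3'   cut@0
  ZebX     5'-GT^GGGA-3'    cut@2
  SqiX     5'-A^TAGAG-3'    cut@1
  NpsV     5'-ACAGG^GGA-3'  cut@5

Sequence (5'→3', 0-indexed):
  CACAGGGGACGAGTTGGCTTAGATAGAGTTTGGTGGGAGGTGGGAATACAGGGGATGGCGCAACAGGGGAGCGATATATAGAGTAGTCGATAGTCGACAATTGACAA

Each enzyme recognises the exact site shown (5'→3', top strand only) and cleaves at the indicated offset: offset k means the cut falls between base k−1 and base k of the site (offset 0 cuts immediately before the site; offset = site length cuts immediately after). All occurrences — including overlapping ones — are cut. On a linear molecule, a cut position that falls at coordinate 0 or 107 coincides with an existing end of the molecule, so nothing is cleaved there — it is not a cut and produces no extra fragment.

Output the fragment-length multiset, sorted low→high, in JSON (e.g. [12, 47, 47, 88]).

Per-enzyme occurrences:
  HnxX TAGTCGA/0: at [83, 90] ⇒ [83, 90]
  ZebX GTGGGA/2: at [32, 39] ⇒ [34, 41]
  SqiX ATAGAG/1: at [22, 77] ⇒ [23, 78]
  NpsV ACAGGGGA/5: at [1, 47, 62] ⇒ [6, 52, 67]

Pooled cuts: [6, 23, 34, 41, 52, 67, 78, 83, 90]

Fragments:
  [0,6): 6 bp
  [6,23): 17 bp
  [23,34): 11 bp
  [34,41): 7 bp
  [41,52): 11 bp
  [52,67): 15 bp
  [67,78): 11 bp
  [78,83): 5 bp
  [83,90): 7 bp
  [90,107): 17 bp

[5,6,7,7,11,11,11,15,17,17]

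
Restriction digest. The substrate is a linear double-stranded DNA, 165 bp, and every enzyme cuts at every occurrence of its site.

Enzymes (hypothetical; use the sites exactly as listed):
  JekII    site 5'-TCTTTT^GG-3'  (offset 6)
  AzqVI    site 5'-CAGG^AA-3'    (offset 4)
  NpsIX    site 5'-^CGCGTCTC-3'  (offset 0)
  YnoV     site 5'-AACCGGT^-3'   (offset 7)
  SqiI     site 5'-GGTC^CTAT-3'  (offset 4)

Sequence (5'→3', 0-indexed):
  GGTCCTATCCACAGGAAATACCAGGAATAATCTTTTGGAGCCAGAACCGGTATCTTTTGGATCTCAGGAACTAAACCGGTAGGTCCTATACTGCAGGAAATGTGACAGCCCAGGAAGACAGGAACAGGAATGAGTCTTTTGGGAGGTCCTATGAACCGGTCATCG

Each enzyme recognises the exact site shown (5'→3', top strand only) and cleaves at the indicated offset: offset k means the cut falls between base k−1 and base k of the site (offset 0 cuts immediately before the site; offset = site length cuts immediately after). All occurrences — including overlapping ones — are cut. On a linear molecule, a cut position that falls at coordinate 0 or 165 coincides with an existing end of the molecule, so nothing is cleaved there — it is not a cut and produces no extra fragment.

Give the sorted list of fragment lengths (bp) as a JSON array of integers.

[4,5,5,6,7,8,8,10,10,11,11,12,12,12,12,15,17]

Site scan:
  JekII (TCTTTTGG, off=6): starts [30, 52, 134] → cuts [36, 58, 140]
  AzqVI (CAGGAA, off=4): starts [11, 21, 64, 93, 110, 118, 124] → cuts [15, 25, 68, 97, 114, 122, 128]
  NpsIX (CGCGTCTC, off=0): no sites
  YnoV (AACCGGT, off=7): starts [44, 73, 153] → cuts [51, 80, 160]
  SqiI (GGTCCTAT, off=4): starts [0, 81, 144] → cuts [4, 85, 148]

Pooled cuts: [4, 15, 25, 36, 51, 58, 68, 80, 85, 97, 114, 122, 128, 140, 148, 160]

Fragments:
  [0,4): 4 bp
  [4,15): 11 bp
  [15,25): 10 bp
  [25,36): 11 bp
  [36,51): 15 bp
  [51,58): 7 bp
  [58,68): 10 bp
  [68,80): 12 bp
  [80,85): 5 bp
  [85,97): 12 bp
  [97,114): 17 bp
  [114,122): 8 bp
  [122,128): 6 bp
  [128,140): 12 bp
  [140,148): 8 bp
  [148,160): 12 bp
  [160,165): 5 bp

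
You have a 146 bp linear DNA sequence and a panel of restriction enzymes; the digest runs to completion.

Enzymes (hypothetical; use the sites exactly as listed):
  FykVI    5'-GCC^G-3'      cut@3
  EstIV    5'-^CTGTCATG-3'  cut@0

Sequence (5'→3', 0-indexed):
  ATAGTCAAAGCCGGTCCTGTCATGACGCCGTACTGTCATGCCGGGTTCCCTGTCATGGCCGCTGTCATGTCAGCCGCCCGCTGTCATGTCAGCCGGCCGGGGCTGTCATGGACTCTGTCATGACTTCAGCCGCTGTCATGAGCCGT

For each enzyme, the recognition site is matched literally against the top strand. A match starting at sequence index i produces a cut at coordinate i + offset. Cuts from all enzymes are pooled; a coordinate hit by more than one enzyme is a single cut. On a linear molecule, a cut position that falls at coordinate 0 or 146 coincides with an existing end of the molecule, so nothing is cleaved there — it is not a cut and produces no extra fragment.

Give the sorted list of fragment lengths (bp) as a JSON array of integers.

[1,1,2,3,4,4,4,5,7,10,11,12,12,12,13,14,14,17]

Scan for sites:
  FykVI GCCG/3: at [9, 26, 39, 57, 72, 91, 95, 128, 141] ⇒ [12, 29, 42, 60, 75, 94, 98, 131, 144]
  EstIV CTGTCATG/0: at [16, 32, 49, 61, 80, 102, 114, 132] ⇒ [16, 32, 49, 61, 80, 102, 114, 132]

Pooled cuts: [12, 16, 29, 32, 42, 49, 60, 61, 75, 80, 94, 98, 102, 114, 131, 132, 144]

Fragments:
  [0,12): 12 bp
  [12,16): 4 bp
  [16,29): 13 bp
  [29,32): 3 bp
  [32,42): 10 bp
  [42,49): 7 bp
  [49,60): 11 bp
  [60,61): 1 bp
  [61,75): 14 bp
  [75,80): 5 bp
  [80,94): 14 bp
  [94,98): 4 bp
  [98,102): 4 bp
  [102,114): 12 bp
  [114,131): 17 bp
  [131,132): 1 bp
  [132,144): 12 bp
  [144,146): 2 bp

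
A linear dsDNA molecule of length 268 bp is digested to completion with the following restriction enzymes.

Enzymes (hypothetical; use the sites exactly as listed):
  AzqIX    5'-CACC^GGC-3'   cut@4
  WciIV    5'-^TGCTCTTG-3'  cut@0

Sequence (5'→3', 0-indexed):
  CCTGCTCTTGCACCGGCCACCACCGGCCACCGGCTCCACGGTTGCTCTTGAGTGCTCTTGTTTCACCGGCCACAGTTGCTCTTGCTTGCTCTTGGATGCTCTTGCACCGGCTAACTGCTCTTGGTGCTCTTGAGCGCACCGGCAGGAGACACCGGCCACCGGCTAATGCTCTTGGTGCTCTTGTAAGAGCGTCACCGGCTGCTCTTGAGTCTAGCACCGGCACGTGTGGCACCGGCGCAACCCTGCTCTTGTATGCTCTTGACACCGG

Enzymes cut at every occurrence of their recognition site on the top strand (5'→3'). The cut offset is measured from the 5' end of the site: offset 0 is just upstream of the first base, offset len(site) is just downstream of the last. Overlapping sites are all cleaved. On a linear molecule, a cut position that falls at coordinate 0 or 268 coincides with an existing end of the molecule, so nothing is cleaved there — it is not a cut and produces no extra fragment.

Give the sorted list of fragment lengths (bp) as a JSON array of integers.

Site scan:
  AzqIX CACCGGC/4: at [10, 20, 27, 63, 104, 136, 149, 156, 192, 214, 229] ⇒ [14, 24, 31, 67, 108, 140, 153, 160, 196, 218, 233]
  WciIV TGCTCTTG/0: at [2, 42, 52, 76, 86, 96, 115, 124, 166, 175, 199, 243, 253] ⇒ [2, 42, 52, 76, 86, 96, 115, 124, 166, 175, 199, 243, 253]

All cut coordinates (distinct, sorted): [2, 14, 24, 31, 42, 52, 67, 76, 86, 96, 108, 115, 124, 140, 153, 160, 166, 175, 196, 199, 218, 233, 243, 253]

Fragment lengths:
  [0,2): 2 bp
  [2,14): 12 bp
  [14,24): 10 bp
  [24,31): 7 bp
  [31,42): 11 bp
  [42,52): 10 bp
  [52,67): 15 bp
  [67,76): 9 bp
  [76,86): 10 bp
  [86,96): 10 bp
  [96,108): 12 bp
  [108,115): 7 bp
  [115,124): 9 bp
  [124,140): 16 bp
  [140,153): 13 bp
  [153,160): 7 bp
  [160,166): 6 bp
  [166,175): 9 bp
  [175,196): 21 bp
  [196,199): 3 bp
  [199,218): 19 bp
  [218,233): 15 bp
  [233,243): 10 bp
  [243,253): 10 bp
  [253,268): 15 bp

[2,3,6,7,7,7,9,9,9,10,10,10,10,10,10,11,12,12,13,15,15,15,16,19,21]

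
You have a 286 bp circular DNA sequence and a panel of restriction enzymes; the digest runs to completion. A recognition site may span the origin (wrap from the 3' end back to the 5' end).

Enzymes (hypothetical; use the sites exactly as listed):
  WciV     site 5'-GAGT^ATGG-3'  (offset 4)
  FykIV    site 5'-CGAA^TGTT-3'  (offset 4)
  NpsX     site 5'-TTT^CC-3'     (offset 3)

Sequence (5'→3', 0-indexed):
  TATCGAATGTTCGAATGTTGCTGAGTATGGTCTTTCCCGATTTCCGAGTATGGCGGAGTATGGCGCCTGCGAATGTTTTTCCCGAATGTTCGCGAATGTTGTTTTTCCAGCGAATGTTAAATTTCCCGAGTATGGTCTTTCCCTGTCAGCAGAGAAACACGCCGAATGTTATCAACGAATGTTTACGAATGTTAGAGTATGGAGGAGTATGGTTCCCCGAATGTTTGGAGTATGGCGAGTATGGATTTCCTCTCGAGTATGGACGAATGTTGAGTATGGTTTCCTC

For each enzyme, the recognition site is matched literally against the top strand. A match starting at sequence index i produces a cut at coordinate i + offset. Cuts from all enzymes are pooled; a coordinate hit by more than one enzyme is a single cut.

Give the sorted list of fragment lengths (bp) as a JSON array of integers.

Scan for sites:
  WciV (GAGTATGG, off=4): starts [22, 45, 55, 127, 194, 204, 227, 236, 254, 271] → cuts [26, 49, 59, 131, 198, 208, 231, 240, 258, 275]
  FykIV (CGAATGTT, off=4): starts [3, 11, 69, 82, 92, 110, 162, 175, 185, 217, 263] → cuts [7, 15, 73, 86, 96, 114, 166, 179, 189, 221, 267]
  NpsX (TTTCC, off=3): starts [32, 40, 77, 103, 121, 137, 245, 279] → cuts [35, 43, 80, 106, 124, 140, 248, 282]

Pooled cuts: [7, 15, 26, 35, 43, 49, 59, 73, 80, 86, 96, 106, 114, 124, 131, 140, 166, 179, 189, 198, 208, 221, 231, 240, 248, 258, 267, 275, 282]

Fragment lengths:
  7→15: 8 bp
  15→26: 11 bp
  26→35: 9 bp
  35→43: 8 bp
  43→49: 6 bp
  49→59: 10 bp
  59→73: 14 bp
  73→80: 7 bp
  80→86: 6 bp
  86→96: 10 bp
  96→106: 10 bp
  106→114: 8 bp
  114→124: 10 bp
  124→131: 7 bp
  131→140: 9 bp
  140→166: 26 bp
  166→179: 13 bp
  179→189: 10 bp
  189→198: 9 bp
  198→208: 10 bp
  208→221: 13 bp
  221→231: 10 bp
  231→240: 9 bp
  240→248: 8 bp
  248→258: 10 bp
  258→267: 9 bp
  267→275: 8 bp
  275→282: 7 bp
  282→7 (wrap): 286-282+7 = 11 bp

[6,6,7,7,7,8,8,8,8,8,9,9,9,9,9,10,10,10,10,10,10,10,10,11,11,13,13,14,26]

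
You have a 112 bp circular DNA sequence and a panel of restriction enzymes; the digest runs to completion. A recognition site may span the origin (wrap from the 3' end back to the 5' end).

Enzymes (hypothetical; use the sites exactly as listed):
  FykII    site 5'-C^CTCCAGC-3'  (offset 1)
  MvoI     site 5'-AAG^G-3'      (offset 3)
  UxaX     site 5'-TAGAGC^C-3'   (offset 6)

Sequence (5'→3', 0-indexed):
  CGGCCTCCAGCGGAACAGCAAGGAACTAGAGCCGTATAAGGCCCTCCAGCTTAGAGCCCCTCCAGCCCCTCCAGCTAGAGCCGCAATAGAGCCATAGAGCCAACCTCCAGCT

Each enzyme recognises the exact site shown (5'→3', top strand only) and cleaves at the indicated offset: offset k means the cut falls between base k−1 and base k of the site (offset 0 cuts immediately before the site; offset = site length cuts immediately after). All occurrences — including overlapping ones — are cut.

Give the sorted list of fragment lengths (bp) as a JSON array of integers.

Scan for sites:
  FykII CCTCCAGC/1: at [3, 42, 58, 67, 103] ⇒ [4, 43, 59, 68, 104]
  MvoI AAGG/3: at [19, 37] ⇒ [22, 40]
  UxaX TAGAGCC/6: at [26, 51, 75, 86, 94] ⇒ [32, 57, 81, 92, 100]

Pooled cuts: [4, 22, 32, 40, 43, 57, 59, 68, 81, 92, 100, 104]

Fragment lengths:
  4→22: 18 bp
  22→32: 10 bp
  32→40: 8 bp
  40→43: 3 bp
  43→57: 14 bp
  57→59: 2 bp
  59→68: 9 bp
  68→81: 13 bp
  81→92: 11 bp
  92→100: 8 bp
  100→104: 4 bp
  104→4 (wrap): 112-104+4 = 12 bp

[2,3,4,8,8,9,10,11,12,13,14,18]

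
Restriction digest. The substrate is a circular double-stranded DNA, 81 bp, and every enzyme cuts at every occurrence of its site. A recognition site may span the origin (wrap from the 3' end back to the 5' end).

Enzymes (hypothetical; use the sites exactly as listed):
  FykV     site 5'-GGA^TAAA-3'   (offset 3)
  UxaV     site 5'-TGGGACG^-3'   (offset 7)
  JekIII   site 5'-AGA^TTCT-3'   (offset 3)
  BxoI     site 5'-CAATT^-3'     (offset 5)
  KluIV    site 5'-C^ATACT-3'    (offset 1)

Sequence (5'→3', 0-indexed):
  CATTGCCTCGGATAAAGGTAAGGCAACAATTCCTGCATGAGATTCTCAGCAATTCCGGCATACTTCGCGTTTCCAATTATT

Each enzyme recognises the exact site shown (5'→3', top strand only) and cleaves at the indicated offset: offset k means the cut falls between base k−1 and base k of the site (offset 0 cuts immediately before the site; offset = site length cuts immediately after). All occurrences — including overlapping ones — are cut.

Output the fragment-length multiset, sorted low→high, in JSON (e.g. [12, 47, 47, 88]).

[5,11,12,15,19,19]

Site scan:
  FykV GGATAAA/3: at [9] ⇒ [12]
  UxaV (TGGGACG, off=7): no sites
  JekIII AGATTCT/3: at [39] ⇒ [42]
  BxoI CAATT/5: at [26, 49, 73] ⇒ [31, 54, 78]
  KluIV CATACT/1: at [58] ⇒ [59]

All cut coordinates (distinct, sorted): [12, 31, 42, 54, 59, 78]

Fragment lengths:
  12→31: 19 bp
  31→42: 11 bp
  42→54: 12 bp
  54→59: 5 bp
  59→78: 19 bp
  78→12 (wrap): 81-78+12 = 15 bp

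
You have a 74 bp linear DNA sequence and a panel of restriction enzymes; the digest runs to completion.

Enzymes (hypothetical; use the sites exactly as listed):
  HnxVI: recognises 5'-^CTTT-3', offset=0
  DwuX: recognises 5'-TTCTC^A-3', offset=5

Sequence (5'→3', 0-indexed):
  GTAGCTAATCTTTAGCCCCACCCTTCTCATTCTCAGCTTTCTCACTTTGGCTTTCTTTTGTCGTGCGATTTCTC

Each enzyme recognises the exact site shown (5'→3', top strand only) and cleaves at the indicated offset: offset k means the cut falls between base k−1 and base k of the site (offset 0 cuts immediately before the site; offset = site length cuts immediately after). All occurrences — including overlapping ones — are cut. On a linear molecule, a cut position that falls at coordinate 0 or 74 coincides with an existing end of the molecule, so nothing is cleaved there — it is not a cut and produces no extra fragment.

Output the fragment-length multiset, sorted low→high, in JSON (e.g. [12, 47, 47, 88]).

[1,2,4,6,6,7,9,19,20]

Per-enzyme occurrences:
  HnxVI CTTT/0: at [9, 36, 44, 50, 54] ⇒ [9, 36, 44, 50, 54]
  DwuX TTCTCA/5: at [23, 29, 38] ⇒ [28, 34, 43]

Pooled cuts: [9, 28, 34, 36, 43, 44, 50, 54]

Fragment lengths:
  [0,9): 9 bp
  [9,28): 19 bp
  [28,34): 6 bp
  [34,36): 2 bp
  [36,43): 7 bp
  [43,44): 1 bp
  [44,50): 6 bp
  [50,54): 4 bp
  [54,74): 20 bp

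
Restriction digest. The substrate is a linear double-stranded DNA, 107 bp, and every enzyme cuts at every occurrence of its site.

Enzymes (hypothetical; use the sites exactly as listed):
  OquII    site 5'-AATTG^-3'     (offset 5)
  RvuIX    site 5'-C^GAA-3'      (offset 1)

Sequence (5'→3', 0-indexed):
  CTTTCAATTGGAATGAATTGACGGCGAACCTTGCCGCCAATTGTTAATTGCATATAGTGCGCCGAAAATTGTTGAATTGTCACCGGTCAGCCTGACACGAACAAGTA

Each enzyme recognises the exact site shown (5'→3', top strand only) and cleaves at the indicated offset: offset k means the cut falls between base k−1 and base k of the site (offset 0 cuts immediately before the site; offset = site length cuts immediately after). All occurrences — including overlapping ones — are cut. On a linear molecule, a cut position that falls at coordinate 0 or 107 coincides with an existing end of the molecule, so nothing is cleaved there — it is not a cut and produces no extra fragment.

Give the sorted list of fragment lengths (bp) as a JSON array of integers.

[5,7,8,8,9,10,10,13,18,19]

Scan for sites:
  OquII AATTG/5: at [5, 15, 38, 45, 66, 74] ⇒ [10, 20, 43, 50, 71, 79]
  RvuIX CGAA/1: at [24, 62, 97] ⇒ [25, 63, 98]

Pooled cuts: [10, 20, 25, 43, 50, 63, 71, 79, 98]

Fragment lengths:
  [0,10): 10 bp
  [10,20): 10 bp
  [20,25): 5 bp
  [25,43): 18 bp
  [43,50): 7 bp
  [50,63): 13 bp
  [63,71): 8 bp
  [71,79): 8 bp
  [79,98): 19 bp
  [98,107): 9 bp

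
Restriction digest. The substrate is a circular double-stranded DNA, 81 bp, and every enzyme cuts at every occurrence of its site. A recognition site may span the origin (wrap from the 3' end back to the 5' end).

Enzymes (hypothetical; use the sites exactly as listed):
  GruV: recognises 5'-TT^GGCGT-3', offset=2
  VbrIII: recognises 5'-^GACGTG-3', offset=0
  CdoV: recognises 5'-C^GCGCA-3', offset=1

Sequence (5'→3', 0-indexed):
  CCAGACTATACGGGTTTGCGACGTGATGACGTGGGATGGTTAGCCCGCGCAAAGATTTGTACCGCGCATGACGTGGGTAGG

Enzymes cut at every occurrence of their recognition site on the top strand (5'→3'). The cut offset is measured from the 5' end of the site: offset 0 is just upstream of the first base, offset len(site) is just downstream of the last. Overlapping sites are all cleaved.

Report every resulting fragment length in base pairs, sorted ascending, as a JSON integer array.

[6,8,17,19,31]

Per-enzyme occurrences:
  GruV (TTGGCGT, off=2): no sites
  VbrIII GACGTG/0: at [19, 27, 69] ⇒ [19, 27, 69]
  CdoV CGCGCA/1: at [45, 62] ⇒ [46, 63]

All cut coordinates (distinct, sorted): [19, 27, 46, 63, 69]

Fragment lengths:
  19→27: 8 bp
  27→46: 19 bp
  46→63: 17 bp
  63→69: 6 bp
  69→19 (wrap): 81-69+19 = 31 bp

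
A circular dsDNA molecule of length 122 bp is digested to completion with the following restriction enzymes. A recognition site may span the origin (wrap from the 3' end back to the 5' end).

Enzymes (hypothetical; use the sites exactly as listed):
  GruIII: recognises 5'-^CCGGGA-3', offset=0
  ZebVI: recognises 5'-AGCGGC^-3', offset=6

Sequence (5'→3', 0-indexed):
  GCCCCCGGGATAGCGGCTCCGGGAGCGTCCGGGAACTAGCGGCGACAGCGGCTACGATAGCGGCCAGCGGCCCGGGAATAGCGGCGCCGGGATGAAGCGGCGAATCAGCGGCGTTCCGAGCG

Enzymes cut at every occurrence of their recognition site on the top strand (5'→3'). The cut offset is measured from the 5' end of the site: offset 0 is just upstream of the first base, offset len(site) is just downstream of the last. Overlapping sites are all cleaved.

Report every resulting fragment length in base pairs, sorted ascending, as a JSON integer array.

Per-enzyme occurrences:
  GruIII (CCGGGA, off=0): starts [4, 18, 28, 71, 86] → cuts [4, 18, 28, 71, 86]
  ZebVI (AGCGGC, off=6): starts [11, 37, 46, 58, 65, 79, 95, 106, 118] → cuts [2, 17, 43, 52, 64, 71, 85, 101, 112]

Pooled cuts: [2, 4, 17, 18, 28, 43, 52, 64, 71, 85, 86, 101, 112]

Fragment lengths:
  2→4: 2 bp
  4→17: 13 bp
  17→18: 1 bp
  18→28: 10 bp
  28→43: 15 bp
  43→52: 9 bp
  52→64: 12 bp
  64→71: 7 bp
  71→85: 14 bp
  85→86: 1 bp
  86→101: 15 bp
  101→112: 11 bp
  112→2 (wrap): 122-112+2 = 12 bp

[1,1,2,7,9,10,11,12,12,13,14,15,15]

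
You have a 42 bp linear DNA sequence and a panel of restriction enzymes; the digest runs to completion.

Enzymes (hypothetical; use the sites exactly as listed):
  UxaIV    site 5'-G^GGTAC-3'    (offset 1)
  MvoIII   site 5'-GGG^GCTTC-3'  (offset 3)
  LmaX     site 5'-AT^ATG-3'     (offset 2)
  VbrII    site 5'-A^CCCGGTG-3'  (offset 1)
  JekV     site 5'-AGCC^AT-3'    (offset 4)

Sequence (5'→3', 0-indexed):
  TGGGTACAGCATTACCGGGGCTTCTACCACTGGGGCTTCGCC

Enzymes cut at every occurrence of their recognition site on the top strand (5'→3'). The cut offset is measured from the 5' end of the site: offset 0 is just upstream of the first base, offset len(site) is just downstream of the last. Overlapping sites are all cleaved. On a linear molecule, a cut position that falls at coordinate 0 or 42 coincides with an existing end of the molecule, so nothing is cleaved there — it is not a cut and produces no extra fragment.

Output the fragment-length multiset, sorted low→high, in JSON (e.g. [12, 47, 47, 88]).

Per-enzyme occurrences:
  UxaIV (GGGTAC, off=1): starts [1] → cuts [2]
  MvoIII (GGGGCTTC, off=3): starts [16, 31] → cuts [19, 34]
  LmaX (ATATG, off=2): no sites
  VbrII (ACCCGGTG, off=1): no sites
  JekV (AGCCAT, off=4): no sites

Pooled cuts: [2, 19, 34]

Fragment lengths:
  [0,2): 2 bp
  [2,19): 17 bp
  [19,34): 15 bp
  [34,42): 8 bp

[2,8,15,17]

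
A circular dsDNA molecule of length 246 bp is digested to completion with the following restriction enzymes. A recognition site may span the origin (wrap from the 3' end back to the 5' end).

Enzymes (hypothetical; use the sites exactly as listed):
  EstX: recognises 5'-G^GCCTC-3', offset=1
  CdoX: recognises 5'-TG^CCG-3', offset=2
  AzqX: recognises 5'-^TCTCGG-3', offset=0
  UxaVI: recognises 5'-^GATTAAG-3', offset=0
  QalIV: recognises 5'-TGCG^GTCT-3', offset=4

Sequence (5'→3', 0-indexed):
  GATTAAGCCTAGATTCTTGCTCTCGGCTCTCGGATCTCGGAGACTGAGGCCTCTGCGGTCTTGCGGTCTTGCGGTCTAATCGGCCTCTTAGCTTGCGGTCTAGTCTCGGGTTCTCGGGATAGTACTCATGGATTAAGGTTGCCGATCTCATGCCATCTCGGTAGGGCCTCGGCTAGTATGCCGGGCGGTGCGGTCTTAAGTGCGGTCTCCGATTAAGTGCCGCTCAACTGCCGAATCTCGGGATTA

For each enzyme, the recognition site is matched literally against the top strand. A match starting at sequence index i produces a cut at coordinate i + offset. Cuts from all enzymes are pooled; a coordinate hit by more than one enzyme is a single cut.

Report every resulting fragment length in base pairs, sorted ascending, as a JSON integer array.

Per-enzyme occurrences:
  EstX GGCCTC/1: at [47, 81, 164] ⇒ [48, 82, 165]
  CdoX TGCCG/2: at [139, 178, 217, 228] ⇒ [141, 180, 219, 230]
  AzqX TCTCGG/0: at [20, 27, 34, 103, 111, 155, 235] ⇒ [20, 27, 34, 103, 111, 155, 235]
  UxaVI GATTAAG/0: at [0, 130, 210] ⇒ [0, 130, 210]
  QalIV TGCGGTCT/4: at [53, 61, 69, 93, 188, 200] ⇒ [57, 65, 73, 97, 192, 204]

All cut coordinates (distinct, sorted): [0, 20, 27, 34, 48, 57, 65, 73, 82, 97, 103, 111, 130, 141, 155, 165, 180, 192, 204, 210, 219, 230, 235]

Fragment lengths:
  0→20: 20 bp
  20→27: 7 bp
  27→34: 7 bp
  34→48: 14 bp
  48→57: 9 bp
  57→65: 8 bp
  65→73: 8 bp
  73→82: 9 bp
  82→97: 15 bp
  97→103: 6 bp
  103→111: 8 bp
  111→130: 19 bp
  130→141: 11 bp
  141→155: 14 bp
  155→165: 10 bp
  165→180: 15 bp
  180→192: 12 bp
  192→204: 12 bp
  204→210: 6 bp
  210→219: 9 bp
  219→230: 11 bp
  230→235: 5 bp
  235→0 (wrap): 246-235+0 = 11 bp

[5,6,6,7,7,8,8,8,9,9,9,10,11,11,11,12,12,14,14,15,15,19,20]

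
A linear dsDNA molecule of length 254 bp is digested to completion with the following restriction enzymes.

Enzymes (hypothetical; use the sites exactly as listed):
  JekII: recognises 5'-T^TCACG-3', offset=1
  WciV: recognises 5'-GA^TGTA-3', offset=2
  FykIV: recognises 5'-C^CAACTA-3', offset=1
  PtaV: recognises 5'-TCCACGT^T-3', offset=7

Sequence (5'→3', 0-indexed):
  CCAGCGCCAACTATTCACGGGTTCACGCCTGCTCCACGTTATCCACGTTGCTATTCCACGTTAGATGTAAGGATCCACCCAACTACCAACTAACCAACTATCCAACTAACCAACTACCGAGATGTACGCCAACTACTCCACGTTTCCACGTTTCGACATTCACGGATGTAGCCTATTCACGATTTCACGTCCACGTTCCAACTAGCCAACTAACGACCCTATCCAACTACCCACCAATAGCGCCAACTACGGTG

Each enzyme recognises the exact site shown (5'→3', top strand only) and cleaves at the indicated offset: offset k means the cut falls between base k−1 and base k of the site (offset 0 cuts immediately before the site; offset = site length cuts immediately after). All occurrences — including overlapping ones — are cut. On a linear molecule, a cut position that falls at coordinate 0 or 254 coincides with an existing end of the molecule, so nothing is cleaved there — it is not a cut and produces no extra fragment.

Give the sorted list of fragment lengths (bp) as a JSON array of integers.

Scan for sites:
  JekII TTCACG/1: at [13, 21, 158, 175, 183] ⇒ [14, 22, 159, 176, 184]
  WciV GATGTA/2: at [63, 120, 164] ⇒ [65, 122, 166]
  FykIV CCAACTA/1: at [6, 78, 85, 93, 101, 109, 128, 197, 205, 222, 242] ⇒ [7, 79, 86, 94, 102, 110, 129, 198, 206, 223, 243]
  PtaV TCCACGTT/7: at [32, 41, 54, 136, 144, 189] ⇒ [39, 48, 61, 143, 151, 196]

All cut coordinates (distinct, sorted): [7, 14, 22, 39, 48, 61, 65, 79, 86, 94, 102, 110, 122, 129, 143, 151, 159, 166, 176, 184, 196, 198, 206, 223, 243]

Fragments:
  [0,7): 7 bp
  [7,14): 7 bp
  [14,22): 8 bp
  [22,39): 17 bp
  [39,48): 9 bp
  [48,61): 13 bp
  [61,65): 4 bp
  [65,79): 14 bp
  [79,86): 7 bp
  [86,94): 8 bp
  [94,102): 8 bp
  [102,110): 8 bp
  [110,122): 12 bp
  [122,129): 7 bp
  [129,143): 14 bp
  [143,151): 8 bp
  [151,159): 8 bp
  [159,166): 7 bp
  [166,176): 10 bp
  [176,184): 8 bp
  [184,196): 12 bp
  [196,198): 2 bp
  [198,206): 8 bp
  [206,223): 17 bp
  [223,243): 20 bp
  [243,254): 11 bp

[2,4,7,7,7,7,7,8,8,8,8,8,8,8,8,9,10,11,12,12,13,14,14,17,17,20]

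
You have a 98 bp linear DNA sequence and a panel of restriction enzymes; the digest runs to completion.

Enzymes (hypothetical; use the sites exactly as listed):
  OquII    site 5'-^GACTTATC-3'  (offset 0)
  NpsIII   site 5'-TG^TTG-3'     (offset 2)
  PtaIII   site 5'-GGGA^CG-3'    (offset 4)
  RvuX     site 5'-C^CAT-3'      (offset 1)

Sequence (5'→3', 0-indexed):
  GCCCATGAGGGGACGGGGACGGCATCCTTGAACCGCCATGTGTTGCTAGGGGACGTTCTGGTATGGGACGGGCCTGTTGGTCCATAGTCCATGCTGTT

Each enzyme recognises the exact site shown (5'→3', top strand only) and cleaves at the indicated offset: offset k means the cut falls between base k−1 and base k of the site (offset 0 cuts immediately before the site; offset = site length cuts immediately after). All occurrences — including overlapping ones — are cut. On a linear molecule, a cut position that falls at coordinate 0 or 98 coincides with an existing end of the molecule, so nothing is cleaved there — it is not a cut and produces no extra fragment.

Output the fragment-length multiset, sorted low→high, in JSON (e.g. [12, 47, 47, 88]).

Scan for sites:
  OquII (GACTTATC, off=0): no sites
  NpsIII (TGTTG, off=2): starts [40, 74] → cuts [42, 76]
  PtaIII (GGGACG, off=4): starts [9, 15, 49, 64] → cuts [13, 19, 53, 68]
  RvuX (CCAT, off=1): starts [2, 35, 81, 88] → cuts [3, 36, 82, 89]

Pooled cuts: [3, 13, 19, 36, 42, 53, 68, 76, 82, 89]

Fragment lengths:
  [0,3): 3 bp
  [3,13): 10 bp
  [13,19): 6 bp
  [19,36): 17 bp
  [36,42): 6 bp
  [42,53): 11 bp
  [53,68): 15 bp
  [68,76): 8 bp
  [76,82): 6 bp
  [82,89): 7 bp
  [89,98): 9 bp

[3,6,6,6,7,8,9,10,11,15,17]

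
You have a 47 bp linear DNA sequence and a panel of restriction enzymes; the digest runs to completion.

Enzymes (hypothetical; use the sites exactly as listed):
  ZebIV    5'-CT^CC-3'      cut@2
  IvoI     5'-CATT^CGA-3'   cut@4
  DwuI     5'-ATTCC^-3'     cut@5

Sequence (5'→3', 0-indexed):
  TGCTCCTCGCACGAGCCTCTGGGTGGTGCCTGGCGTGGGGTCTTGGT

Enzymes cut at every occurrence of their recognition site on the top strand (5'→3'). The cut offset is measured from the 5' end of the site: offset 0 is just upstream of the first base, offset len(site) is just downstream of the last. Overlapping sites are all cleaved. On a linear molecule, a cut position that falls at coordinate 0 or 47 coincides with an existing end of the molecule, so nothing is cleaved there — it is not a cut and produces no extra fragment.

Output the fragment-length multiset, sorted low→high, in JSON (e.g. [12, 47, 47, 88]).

[4,43]

Scan for sites:
  ZebIV CTCC/2: at [2] ⇒ [4]
  IvoI (CATTCGA, off=4): no sites
  DwuI (ATTCC, off=5): no sites

All cut coordinates (distinct, sorted): [4]

Fragments:
  [0,4): 4 bp
  [4,47): 43 bp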